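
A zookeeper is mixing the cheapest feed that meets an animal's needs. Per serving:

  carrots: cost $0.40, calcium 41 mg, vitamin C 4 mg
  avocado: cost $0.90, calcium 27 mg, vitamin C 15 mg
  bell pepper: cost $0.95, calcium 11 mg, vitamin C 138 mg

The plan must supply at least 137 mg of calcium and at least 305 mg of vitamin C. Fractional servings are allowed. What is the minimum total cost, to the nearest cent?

Two binding constraints pin down two serving amounts, so the optimal mix uses at most two foods. The candidates are each food alone (scaled to the tighter of calcium/vitamin C) and each pair with both constraints tight.
carrots only: max(137/41, 305/4) = 76.25 servings → $30.50.
avocado only: max(137/27, 305/15) = 20.33 servings → $18.30.
bell pepper only: max(137/11, 305/138) = 12.45 servings → $11.83.
carrots + avocado: intersection lies outside the first quadrant.
carrots + bell pepper with both tight: 2.77 servings and 2.13 servings → $3.13.
avocado + bell pepper with both tight: 4.367 servings and 1.735 servings → $5.58.
So the least-cost plan costs $3.13.

$3.13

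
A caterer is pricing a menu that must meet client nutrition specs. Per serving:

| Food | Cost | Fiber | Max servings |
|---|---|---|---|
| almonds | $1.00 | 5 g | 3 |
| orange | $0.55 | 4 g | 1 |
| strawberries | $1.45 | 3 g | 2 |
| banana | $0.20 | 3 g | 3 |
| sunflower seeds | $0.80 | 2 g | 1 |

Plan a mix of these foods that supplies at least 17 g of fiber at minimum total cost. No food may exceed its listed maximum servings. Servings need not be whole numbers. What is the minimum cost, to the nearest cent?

$1.95

Cost per g of fiber: banana $0.0667, orange $0.1375, almonds $0.2000, sunflower seeds $0.4000, strawberries $0.4833.
Take 3 servings of banana: +9.0 g fiber for $0.60 (total $0.60, still need 8.0 g).
Take 1 serving of orange: +4.0 g fiber for $0.55 (total $1.15, still need 4.0 g).
Take 0.8 servings of almonds: +4.0 g fiber for $0.80 (total $1.95, still need 0.0 g).
Greedy by cheapest-per-g is optimal for a single linear constraint, so the minimum cost is $1.95.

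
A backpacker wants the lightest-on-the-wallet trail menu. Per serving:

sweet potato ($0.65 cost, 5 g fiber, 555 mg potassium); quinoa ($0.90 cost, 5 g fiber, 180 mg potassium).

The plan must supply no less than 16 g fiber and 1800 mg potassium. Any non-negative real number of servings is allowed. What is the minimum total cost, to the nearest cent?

$2.11

An LP optimum is at a vertex; with two nutrient constraints at most two foods are used. Check each candidate.
sweet potato only: max(16/5, 1800/555) = 3.243 servings → $2.11.
quinoa only: max(16/5, 1800/180) = 10 servings → $9.00.
sweet potato + quinoa: intersection lies outside the first quadrant.
So the least-cost plan costs $2.11.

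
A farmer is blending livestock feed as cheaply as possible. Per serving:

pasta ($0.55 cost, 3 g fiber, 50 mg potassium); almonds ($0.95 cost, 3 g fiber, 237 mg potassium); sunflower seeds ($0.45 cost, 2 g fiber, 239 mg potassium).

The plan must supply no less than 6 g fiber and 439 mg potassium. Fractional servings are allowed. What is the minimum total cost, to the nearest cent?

Compare the cost at each extreme point of the feasible region.
pasta only: max(6/3, 439/50) = 8.78 servings → $4.83.
almonds only: max(6/3, 439/237) = 2 servings → $1.90.
sunflower seeds only: max(6/2, 439/239) = 3 servings → $1.35.
pasta + almonds with both tight: 0.1872 servings and 1.813 servings → $1.83.
pasta + sunflower seeds with both tight: 0.9011 servings and 1.648 servings → $1.24.
almonds + sunflower seeds: the both-tight solution has a negative serving — not a feasible corner.
The minimum over all feasible corners is $1.24.

$1.24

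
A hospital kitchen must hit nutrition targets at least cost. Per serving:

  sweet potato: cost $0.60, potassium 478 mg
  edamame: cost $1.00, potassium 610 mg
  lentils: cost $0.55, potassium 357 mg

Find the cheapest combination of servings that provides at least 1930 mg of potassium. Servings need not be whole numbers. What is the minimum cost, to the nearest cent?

Cost per mg of potassium: sweet potato $0.0013, lentils $0.0015, edamame $0.0016.
With no serving limits, use only sweet potato: 1930 mg / 478 mg = 4.038 servings × $0.60 = $2.42.

$2.42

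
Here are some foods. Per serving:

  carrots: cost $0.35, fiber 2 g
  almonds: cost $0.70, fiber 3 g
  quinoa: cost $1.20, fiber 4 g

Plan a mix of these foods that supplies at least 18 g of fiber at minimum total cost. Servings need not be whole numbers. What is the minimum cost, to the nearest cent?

Cost per g of fiber: carrots $0.1750, almonds $0.2333, quinoa $0.3000.
With no serving limits, use only carrots: 18 g / 2 g = 9 servings × $0.35 = $3.15.

$3.15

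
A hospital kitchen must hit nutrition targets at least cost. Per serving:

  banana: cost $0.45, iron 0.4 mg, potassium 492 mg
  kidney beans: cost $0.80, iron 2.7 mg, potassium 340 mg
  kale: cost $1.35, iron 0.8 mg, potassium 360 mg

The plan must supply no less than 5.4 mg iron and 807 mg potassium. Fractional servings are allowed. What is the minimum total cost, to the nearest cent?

$1.70

Two binding constraints pin down two serving amounts, so the optimal mix uses at most two foods. The candidates are each food alone (scaled to the tighter of iron/potassium) and each pair with both constraints tight.
banana only: max(5.4/0.4, 807/492) = 13.5 servings → $6.08.
kidney beans only: max(5.4/2.7, 807/340) = 2.374 servings → $1.90.
kale only: max(5.4/0.8, 807/360) = 6.75 servings → $9.11.
banana + kidney beans with both tight: 0.2876 servings and 1.957 servings → $1.70.
banana + kale: the both-tight solution has a negative serving — not a feasible corner.
kidney beans + kale with both tight: 1.855 servings and 0.4899 servings → $2.15.
Cheapest feasible corner: $1.70.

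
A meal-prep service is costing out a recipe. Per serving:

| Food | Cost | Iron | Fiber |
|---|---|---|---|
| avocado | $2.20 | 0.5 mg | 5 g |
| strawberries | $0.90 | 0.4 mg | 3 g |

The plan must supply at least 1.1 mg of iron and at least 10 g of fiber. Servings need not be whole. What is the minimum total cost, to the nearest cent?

$3.00

Two binding constraints pin down two serving amounts, so the optimal mix uses at most two foods. The candidates are each food alone (scaled to the tighter of iron/fiber) and each pair with both constraints tight.
avocado only: max(1.1/0.5, 10/5) = 2.2 servings → $4.84.
strawberries only: max(1.1/0.4, 10/3) = 3.333 servings → $3.00.
avocado + strawberries with both tight: 1.4 servings and 1 serving → $3.98.
The minimum over all feasible corners is $3.00.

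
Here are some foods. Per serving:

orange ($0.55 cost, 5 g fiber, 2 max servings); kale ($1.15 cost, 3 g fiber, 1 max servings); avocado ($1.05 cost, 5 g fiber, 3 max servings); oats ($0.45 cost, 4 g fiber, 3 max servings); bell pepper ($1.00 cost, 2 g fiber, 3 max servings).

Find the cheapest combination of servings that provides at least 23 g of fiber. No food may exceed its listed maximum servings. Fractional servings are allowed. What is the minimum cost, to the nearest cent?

Cost per g of fiber: orange $0.1100, oats $0.1125, avocado $0.2100, kale $0.3833, bell pepper $0.5000.
Take 2 servings of orange: +10.0 g fiber for $1.10 (total $1.10, still need 13.0 g).
Take 3 servings of oats: +12.0 g fiber for $1.35 (total $2.45, still need 1.0 g).
Take 0.2 servings of avocado: +1.0 g fiber for $0.21 (total $2.66, still need 0.0 g).
Greedy by cheapest-per-g is optimal for a single linear constraint, so the minimum cost is $2.66.

$2.66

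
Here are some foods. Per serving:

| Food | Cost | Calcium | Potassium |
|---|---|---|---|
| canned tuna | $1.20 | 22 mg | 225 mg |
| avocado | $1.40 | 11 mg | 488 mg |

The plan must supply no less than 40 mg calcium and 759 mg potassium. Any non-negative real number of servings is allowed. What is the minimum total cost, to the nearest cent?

A basic optimal solution has at most two foods positive. Try each food alone and each pair with both targets met exactly.
canned tuna only: max(40/22, 759/225) = 3.373 servings → $4.05.
avocado only: max(40/11, 759/488) = 3.636 servings → $5.09.
canned tuna + avocado with both tight: 1.352 servings and 0.9318 servings → $2.93.
The minimum over all feasible corners is $2.93.

$2.93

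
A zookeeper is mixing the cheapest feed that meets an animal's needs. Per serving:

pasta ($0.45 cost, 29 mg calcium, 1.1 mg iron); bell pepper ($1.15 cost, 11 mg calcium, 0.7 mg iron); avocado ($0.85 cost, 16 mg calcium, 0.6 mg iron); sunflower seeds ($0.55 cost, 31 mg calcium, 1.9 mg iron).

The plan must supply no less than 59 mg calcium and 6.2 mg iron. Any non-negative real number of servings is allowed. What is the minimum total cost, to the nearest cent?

$1.79

Minimising a linear cost over {calcium ≥ 59, iron ≥ 6.2, servings ≥ 0} — the optimum is at a vertex, using one or two foods.
pasta only: max(59/29, 6.2/1.1) = 5.636 servings → $2.54.
bell pepper only: max(59/11, 6.2/0.7) = 8.857 servings → $10.19.
avocado only: max(59/16, 6.2/0.6) = 10.33 servings → $8.78.
sunflower seeds only: max(59/31, 6.2/1.9) = 3.263 servings → $1.79.
pasta + bell pepper: intersection lies outside the first quadrant.
pasta + avocado: intersection lies outside the first quadrant.
pasta + sunflower seeds: intersection lies outside the first quadrant.
bell pepper + avocado: intersection lies outside the first quadrant.
bell pepper + sunflower seeds with both targets exact would need a negative amount; discard.
avocado + sunflower seeds: intersection lies outside the first quadrant.
The minimum over all feasible corners is $1.79.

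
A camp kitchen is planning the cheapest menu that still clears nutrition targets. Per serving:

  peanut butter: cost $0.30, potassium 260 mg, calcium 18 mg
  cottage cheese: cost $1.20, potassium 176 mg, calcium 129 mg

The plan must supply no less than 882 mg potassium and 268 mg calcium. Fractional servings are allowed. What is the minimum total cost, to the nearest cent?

peanut butter only: max(882/260, 268/18) = 14.89 servings → $4.47.
cottage cheese only: max(882/176, 268/129) = 5.011 servings → $6.01.
peanut butter + cottage cheese with both tight: 2.193 servings and 1.772 servings → $2.78.
So the least-cost plan costs $2.78.

$2.78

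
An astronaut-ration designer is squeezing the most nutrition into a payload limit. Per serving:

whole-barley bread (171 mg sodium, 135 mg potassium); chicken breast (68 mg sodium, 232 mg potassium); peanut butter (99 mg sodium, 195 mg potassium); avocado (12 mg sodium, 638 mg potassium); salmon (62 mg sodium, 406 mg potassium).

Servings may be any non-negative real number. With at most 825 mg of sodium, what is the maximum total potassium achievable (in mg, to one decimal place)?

43862.5 mg

Potassium per mg sodium: avocado 53.17, salmon 6.548, chicken breast 3.412, peanut butter 1.97, whole-barley bread 0.7895.
With no serving limits, spend the whole sodium allowance on avocado: 825 mg / 12 mg × 638 mg = 43862.5 mg.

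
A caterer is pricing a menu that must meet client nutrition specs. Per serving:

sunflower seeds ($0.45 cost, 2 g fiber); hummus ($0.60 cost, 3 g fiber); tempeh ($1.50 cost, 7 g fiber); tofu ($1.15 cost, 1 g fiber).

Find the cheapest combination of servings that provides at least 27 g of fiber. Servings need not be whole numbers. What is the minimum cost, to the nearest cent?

$5.40

Cost per g of fiber: hummus $0.2000, tempeh $0.2143, sunflower seeds $0.2250, tofu $1.1500.
With no serving limits, use only hummus: 27 g / 3 g = 9 servings × $0.60 = $5.40.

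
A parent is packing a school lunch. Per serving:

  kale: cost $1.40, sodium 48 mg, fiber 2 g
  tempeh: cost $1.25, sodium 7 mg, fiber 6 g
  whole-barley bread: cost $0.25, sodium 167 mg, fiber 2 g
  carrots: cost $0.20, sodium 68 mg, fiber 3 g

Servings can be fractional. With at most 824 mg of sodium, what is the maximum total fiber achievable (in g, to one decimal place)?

706.3 g

Fiber per mg sodium: tempeh 0.8571, carrots 0.04412, kale 0.04167, whole-barley bread 0.01198.
With no serving limits, spend the whole sodium allowance on tempeh: 824 mg / 7 mg × 6 g = 706.3 g.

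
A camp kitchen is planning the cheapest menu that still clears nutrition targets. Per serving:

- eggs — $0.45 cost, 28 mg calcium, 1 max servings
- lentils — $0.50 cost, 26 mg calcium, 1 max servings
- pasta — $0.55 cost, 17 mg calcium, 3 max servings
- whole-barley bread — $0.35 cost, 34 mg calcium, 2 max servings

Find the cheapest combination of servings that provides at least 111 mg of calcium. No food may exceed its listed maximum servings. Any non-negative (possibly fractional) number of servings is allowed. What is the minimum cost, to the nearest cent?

$1.44

Cost per mg of calcium: whole-barley bread $0.0103, eggs $0.0161, lentils $0.0192, pasta $0.0324.
Take 2 servings of whole-barley bread: +68.0 mg calcium for $0.70 (total $0.70, still need 43.0 mg).
Take 1 serving of eggs: +28.0 mg calcium for $0.45 (total $1.15, still need 15.0 mg).
Take 0.5769 servings of lentils: +15.0 mg calcium for $0.29 (total $1.44, still need 0.0 mg).
Filling from the cheapest source first is optimal under one linear minimum: $1.44.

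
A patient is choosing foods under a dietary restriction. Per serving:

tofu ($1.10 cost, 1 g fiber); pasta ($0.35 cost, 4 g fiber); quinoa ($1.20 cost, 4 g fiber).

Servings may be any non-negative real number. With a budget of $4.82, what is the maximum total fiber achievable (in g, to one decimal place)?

55.1 g

Fiber per dollar: pasta 11.43, quinoa 3.333, tofu 0.9091.
With no serving limits, spend the whole cost allowance on pasta: $4.82 / $0.35 × 4 g = 55.1 g.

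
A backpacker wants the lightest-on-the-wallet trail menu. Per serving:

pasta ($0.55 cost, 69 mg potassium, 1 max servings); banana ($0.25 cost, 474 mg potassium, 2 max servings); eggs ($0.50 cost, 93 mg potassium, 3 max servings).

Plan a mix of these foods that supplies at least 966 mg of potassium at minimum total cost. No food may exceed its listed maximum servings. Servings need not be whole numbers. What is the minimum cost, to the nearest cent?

$0.60

Cost per mg of potassium: banana $0.0005, eggs $0.0054, pasta $0.0080.
Take 2 servings of banana: +948.0 mg potassium for $0.50 (total $0.50, still need 18.0 mg).
Take 0.1935 servings of eggs: +18.0 mg potassium for $0.10 (total $0.60, still need 0.0 mg).
Greedy by cheapest-per-mg is optimal for a single linear constraint, so the minimum cost is $0.60.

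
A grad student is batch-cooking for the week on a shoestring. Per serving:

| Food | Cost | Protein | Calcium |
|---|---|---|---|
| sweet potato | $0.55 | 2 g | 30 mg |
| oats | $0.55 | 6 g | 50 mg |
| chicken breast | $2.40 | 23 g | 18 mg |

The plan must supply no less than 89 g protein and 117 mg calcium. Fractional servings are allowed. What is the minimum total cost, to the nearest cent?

At the optimum either one food covers both requirements or two foods hit both targets exactly; no other combination can be cheaper.
sweet potato only: max(89/2, 117/30) = 44.5 servings → $24.48.
oats only: max(89/6, 117/50) = 14.83 servings → $8.16.
chicken breast only: max(89/23, 117/18) = 6.5 servings → $15.60.
sweet potato + oats with both targets exact would need a negative amount; discard.
sweet potato + chicken breast with both tight: 1.665 servings and 3.725 servings → $9.86.
oats + chicken breast with both tight: 1.045 servings and 3.597 servings → $9.21.
So the least-cost plan costs $8.16.

$8.16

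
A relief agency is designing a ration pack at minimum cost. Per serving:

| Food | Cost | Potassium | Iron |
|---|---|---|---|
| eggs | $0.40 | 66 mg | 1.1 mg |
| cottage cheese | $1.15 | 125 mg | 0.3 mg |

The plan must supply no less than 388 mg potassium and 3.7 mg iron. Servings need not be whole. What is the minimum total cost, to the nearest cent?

An LP optimum is at a vertex; with two nutrient constraints at most two foods are used. Check each candidate.
eggs only: max(388/66, 3.7/1.1) = 5.879 servings → $2.35.
cottage cheese only: max(388/125, 3.7/0.3) = 12.33 servings → $14.18.
eggs + cottage cheese with both tight: 2.941 servings and 1.551 servings → $2.96.
Cheapest feasible corner: $2.35.

$2.35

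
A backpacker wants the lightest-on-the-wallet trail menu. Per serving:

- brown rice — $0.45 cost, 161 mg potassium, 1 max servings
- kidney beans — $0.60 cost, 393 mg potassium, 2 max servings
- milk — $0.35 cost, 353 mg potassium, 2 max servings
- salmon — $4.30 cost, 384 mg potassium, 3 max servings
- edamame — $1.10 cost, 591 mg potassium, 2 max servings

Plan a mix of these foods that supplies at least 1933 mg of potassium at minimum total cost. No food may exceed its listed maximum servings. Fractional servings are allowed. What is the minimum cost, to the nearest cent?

Cost per mg of potassium: milk $0.0010, kidney beans $0.0015, edamame $0.0019, brown rice $0.0028, salmon $0.0112.
Take 2 servings of milk: +706.0 mg potassium for $0.70 (total $0.70, still need 1227.0 mg).
Take 2 servings of kidney beans: +786.0 mg potassium for $1.20 (total $1.90, still need 441.0 mg).
Take 0.7462 servings of edamame: +441.0 mg potassium for $0.82 (total $2.72, still need 0.0 mg).
Greedy by cheapest-per-mg is optimal for a single linear constraint, so the minimum cost is $2.72.

$2.72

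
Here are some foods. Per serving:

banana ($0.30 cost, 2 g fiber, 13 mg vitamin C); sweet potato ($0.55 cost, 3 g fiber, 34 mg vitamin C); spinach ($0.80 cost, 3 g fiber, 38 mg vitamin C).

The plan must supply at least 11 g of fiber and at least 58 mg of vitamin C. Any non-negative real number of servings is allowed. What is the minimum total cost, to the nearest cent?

At the optimum either one food covers both requirements or two foods hit both targets exactly; no other combination can be cheaper.
banana only: max(11/2, 58/13) = 5.5 servings → $1.65.
sweet potato only: max(11/3, 58/34) = 3.667 servings → $2.02.
spinach only: max(11/3, 58/38) = 3.667 servings → $2.93.
banana + sweet potato with both targets exact would need a negative amount; discard.
banana + spinach with both targets exact would need a negative amount; discard.
sweet potato + spinach with both targets exact would need a negative amount; discard.
The minimum over all feasible corners is $1.65.

$1.65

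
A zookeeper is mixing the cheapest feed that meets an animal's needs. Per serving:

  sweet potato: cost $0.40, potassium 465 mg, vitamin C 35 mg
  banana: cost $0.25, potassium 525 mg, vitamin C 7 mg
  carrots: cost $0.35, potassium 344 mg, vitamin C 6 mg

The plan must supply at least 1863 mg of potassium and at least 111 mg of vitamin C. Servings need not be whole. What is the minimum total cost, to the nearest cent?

At the optimum either one food covers both requirements or two foods hit both targets exactly; no other combination can be cheaper.
sweet potato only: max(1863/465, 111/35) = 4.006 servings → $1.60.
banana only: max(1863/525, 111/7) = 15.86 servings → $3.96.
carrots only: max(1863/344, 111/6) = 18.5 servings → $6.47.
sweet potato + banana with both tight: 2.992 servings and 0.8988 servings → $1.42.
sweet potato + carrots with both tight: 2.92 servings and 1.469 servings → $1.68.
banana + carrots: the both-tight solution has a negative serving — not a feasible corner.
So the least-cost plan costs $1.42.

$1.42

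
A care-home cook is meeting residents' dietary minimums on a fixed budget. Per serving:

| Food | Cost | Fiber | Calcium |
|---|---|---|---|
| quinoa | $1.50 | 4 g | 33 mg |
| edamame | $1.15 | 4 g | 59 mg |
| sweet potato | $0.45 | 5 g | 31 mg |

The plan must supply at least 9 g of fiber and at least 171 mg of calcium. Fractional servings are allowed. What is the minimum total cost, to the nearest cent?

A basic optimal solution has at most two foods positive. Try each food alone and each pair with both targets met exactly.
quinoa only: max(9/4, 171/33) = 5.182 servings → $7.77.
edamame only: max(9/4, 171/59) = 2.898 servings → $3.33.
sweet potato only: max(9/5, 171/31) = 5.516 servings → $2.48.
quinoa + edamame: the both-tight solution has a negative serving — not a feasible corner.
quinoa + sweet potato: intersection lies outside the first quadrant.
edamame + sweet potato: intersection lies outside the first quadrant.
So the least-cost plan costs $2.48.

$2.48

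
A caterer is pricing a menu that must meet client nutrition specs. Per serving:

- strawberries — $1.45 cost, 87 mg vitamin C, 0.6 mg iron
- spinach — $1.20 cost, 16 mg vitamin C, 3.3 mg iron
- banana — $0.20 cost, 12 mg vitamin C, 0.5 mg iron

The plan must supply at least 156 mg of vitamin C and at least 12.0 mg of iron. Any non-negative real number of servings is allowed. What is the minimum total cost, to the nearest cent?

The cheapest plan sits at a corner of the feasible region — with two constraints it uses at most two foods.
strawberries only: max(156/87, 12.0/0.6) = 20 servings → $29.00.
spinach only: max(156/16, 12.0/3.3) = 9.75 servings → $11.70.
banana only: max(156/12, 12.0/0.5) = 24 servings → $4.80.
strawberries + spinach with both tight: 1.163 servings and 3.425 servings → $5.80.
strawberries + banana with both targets exact would need a negative amount; discard.
spinach + banana with both tight: 2.089 servings and 10.22 servings → $4.55.
So the least-cost plan costs $4.55.

$4.55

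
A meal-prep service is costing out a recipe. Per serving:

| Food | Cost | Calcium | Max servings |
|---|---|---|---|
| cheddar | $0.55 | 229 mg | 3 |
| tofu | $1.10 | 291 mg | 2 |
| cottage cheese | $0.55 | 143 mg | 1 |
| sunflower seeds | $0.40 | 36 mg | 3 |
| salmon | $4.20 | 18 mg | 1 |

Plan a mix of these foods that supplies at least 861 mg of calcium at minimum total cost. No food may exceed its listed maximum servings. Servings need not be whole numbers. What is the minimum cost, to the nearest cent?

Cost per mg of calcium: cheddar $0.0024, tofu $0.0038, cottage cheese $0.0038, sunflower seeds $0.0111, salmon $0.2333.
Take 3 servings of cheddar: +687.0 mg calcium for $1.65 (total $1.65, still need 174.0 mg).
Take 0.5979 servings of tofu: +174.0 mg calcium for $0.66 (total $2.31, still need 0.0 mg).
Filling from the cheapest source first is optimal under one linear minimum: $2.31.

$2.31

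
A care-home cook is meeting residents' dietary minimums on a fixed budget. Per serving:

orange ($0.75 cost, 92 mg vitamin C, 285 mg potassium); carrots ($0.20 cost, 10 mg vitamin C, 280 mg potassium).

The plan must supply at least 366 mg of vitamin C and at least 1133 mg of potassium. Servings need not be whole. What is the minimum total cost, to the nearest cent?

Two binding constraints pin down two serving amounts, so the optimal mix uses at most two foods. The candidates are each food alone (scaled to the tighter of vitamin C/potassium) and each pair with both constraints tight.
orange only: max(366/92, 1133/285) = 3.978 servings → $2.98.
carrots only: max(366/10, 1133/280) = 36.6 servings → $7.32.
orange + carrots: intersection lies outside the first quadrant.
Cheapest feasible corner: $2.98.

$2.98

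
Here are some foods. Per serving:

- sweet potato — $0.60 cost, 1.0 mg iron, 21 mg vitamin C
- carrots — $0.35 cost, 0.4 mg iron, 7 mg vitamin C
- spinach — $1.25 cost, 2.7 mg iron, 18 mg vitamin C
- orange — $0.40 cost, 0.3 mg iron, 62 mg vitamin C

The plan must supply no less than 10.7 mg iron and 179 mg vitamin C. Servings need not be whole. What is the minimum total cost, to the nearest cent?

At the optimum either one food covers both requirements or two foods hit both targets exactly; no other combination can be cheaper.
sweet potato only: max(10.7/1.0, 179/21) = 10.7 servings → $6.42.
carrots only: max(10.7/0.4, 179/7) = 26.75 servings → $9.36.
spinach only: max(10.7/2.7, 179/18) = 9.944 servings → $12.43.
orange only: max(10.7/0.3, 179/62) = 35.67 servings → $14.27.
sweet potato + carrots: the both-tight solution has a negative serving — not a feasible corner.
sweet potato + spinach with both tight: 7.512 servings and 1.181 servings → $5.98.
sweet potato + orange: the both-tight solution has a negative serving — not a feasible corner.
carrots + spinach with both tight: 24.85 servings and 0.2821 servings → $9.05.
carrots + orange with both targets exact would need a negative amount; discard.
spinach + orange with both tight: 3.764 servings and 1.794 servings → $5.42.
So the least-cost plan costs $5.42.

$5.42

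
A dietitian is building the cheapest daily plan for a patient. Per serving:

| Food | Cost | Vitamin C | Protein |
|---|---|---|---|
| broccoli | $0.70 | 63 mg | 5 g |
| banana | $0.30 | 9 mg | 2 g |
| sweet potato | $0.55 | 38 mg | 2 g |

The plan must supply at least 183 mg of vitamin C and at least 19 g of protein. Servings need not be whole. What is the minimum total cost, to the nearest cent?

$2.66

At the optimum either one food covers both requirements or two foods hit both targets exactly; no other combination can be cheaper.
broccoli only: max(183/63, 19/5) = 3.8 servings → $2.66.
banana only: max(183/9, 19/2) = 20.33 servings → $6.10.
sweet potato only: max(183/38, 19/2) = 9.5 servings → $5.22.
broccoli + banana with both tight: 2.407 servings and 3.481 servings → $2.73.
broccoli + sweet potato with both targets exact would need a negative amount; discard.
banana + sweet potato with both tight: 6.138 servings and 3.362 servings → $3.69.
Cheapest feasible corner: $2.66.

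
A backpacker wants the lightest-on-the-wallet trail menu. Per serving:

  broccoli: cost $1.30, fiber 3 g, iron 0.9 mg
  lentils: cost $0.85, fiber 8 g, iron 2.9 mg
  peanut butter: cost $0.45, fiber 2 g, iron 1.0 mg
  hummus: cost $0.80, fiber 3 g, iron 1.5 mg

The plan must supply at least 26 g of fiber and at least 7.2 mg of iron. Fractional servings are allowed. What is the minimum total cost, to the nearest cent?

Minimising a linear cost over {fiber ≥ 26, iron ≥ 7.2, servings ≥ 0} — the optimum is at a vertex, using one or two foods.
broccoli only: max(26/3, 7.2/0.9) = 8.667 servings → $11.27.
lentils only: max(26/8, 7.2/2.9) = 3.25 servings → $2.76.
peanut butter only: max(26/2, 7.2/1.0) = 13 servings → $5.85.
hummus only: max(26/3, 7.2/1.5) = 8.667 servings → $6.93.
broccoli + lentils with both targets exact would need a negative amount; discard.
broccoli + peanut butter with both targets exact would need a negative amount; discard.
broccoli + hummus: intersection lies outside the first quadrant.
lentils + peanut butter with both targets exact would need a negative amount; discard.
lentils + hummus: intersection lies outside the first quadrant.
peanut butter + hummus (both tight): parallel constraints — no distinct corner.
So the least-cost plan costs $2.76.

$2.76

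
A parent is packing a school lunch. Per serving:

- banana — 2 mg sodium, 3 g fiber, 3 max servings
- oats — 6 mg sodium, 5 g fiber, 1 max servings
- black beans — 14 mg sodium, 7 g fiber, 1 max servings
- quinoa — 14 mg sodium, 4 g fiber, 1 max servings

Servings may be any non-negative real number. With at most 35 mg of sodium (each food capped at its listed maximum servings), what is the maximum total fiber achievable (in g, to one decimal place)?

Fiber per mg sodium: banana 1.5, oats 0.8333, black beans 0.5, quinoa 0.2857.
Take 3 servings of banana: uses 6 mg sodium, +9.0 g fiber (running total 9.0 g).
Take 1 serving of oats: uses 6 mg sodium, +5.0 g fiber (running total 14.0 g).
Take 1 serving of black beans: uses 14 mg sodium, +7.0 g fiber (running total 21.0 g).
Take 0.6429 servings of quinoa: uses 9 mg sodium, +2.6 g fiber (running total 23.6 g).
Filling greedily by fiber-per-mg sodium is optimal for one linear limit, giving 23.6 g.

23.6 g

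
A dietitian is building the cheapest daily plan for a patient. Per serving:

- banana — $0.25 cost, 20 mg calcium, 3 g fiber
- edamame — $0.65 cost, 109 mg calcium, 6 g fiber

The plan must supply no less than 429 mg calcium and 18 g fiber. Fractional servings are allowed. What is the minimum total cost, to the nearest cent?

$2.56

Two binding constraints pin down two serving amounts, so the optimal mix uses at most two foods. The candidates are each food alone (scaled to the tighter of calcium/fiber) and each pair with both constraints tight.
banana only: max(429/20, 18/3) = 21.45 servings → $5.36.
edamame only: max(429/109, 18/6) = 3.936 servings → $2.56.
banana + edamame: intersection lies outside the first quadrant.
So the least-cost plan costs $2.56.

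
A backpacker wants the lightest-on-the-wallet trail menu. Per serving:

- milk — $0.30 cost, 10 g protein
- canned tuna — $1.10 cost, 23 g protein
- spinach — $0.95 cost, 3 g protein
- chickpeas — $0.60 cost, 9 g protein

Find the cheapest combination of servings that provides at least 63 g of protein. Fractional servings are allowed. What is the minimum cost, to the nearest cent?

$1.89

Cost per g of protein: milk $0.0300, canned tuna $0.0478, chickpeas $0.0667, spinach $0.3167.
With no serving limits, use only milk: 63 g / 10 g = 6.3 servings × $0.30 = $1.89.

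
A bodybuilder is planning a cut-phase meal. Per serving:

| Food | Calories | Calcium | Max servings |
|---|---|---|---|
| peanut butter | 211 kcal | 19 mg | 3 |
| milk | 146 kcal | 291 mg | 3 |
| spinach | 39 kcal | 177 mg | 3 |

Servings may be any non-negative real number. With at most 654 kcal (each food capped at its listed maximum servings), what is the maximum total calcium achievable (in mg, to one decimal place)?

Calcium per kcal: spinach 4.538, milk 1.993, peanut butter 0.09005.
Take 3 servings of spinach: uses 117 kcal, +531.0 mg calcium (running total 531.0 mg).
Take 3 servings of milk: uses 438 kcal, +873.0 mg calcium (running total 1404.0 mg).
Take 0.4692 servings of peanut butter: uses 99 kcal, +8.9 mg calcium (running total 1412.9 mg).
Greedy by best ratio exhausts the calories allowance optimally: 1412.9 mg.

1412.9 mg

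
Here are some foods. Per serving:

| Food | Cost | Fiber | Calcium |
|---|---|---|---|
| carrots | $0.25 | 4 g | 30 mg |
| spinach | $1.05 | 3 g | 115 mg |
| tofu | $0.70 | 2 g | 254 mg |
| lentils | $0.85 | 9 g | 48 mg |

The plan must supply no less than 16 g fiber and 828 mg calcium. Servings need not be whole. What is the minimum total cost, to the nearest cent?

$2.70

With two linear requirements the optimum uses one or two foods; enumerate the corners.
carrots only: max(16/4, 828/30) = 27.6 servings → $6.90.
spinach only: max(16/3, 828/115) = 7.2 servings → $7.56.
tofu only: max(16/2, 828/254) = 8 servings → $5.60.
lentils only: max(16/9, 828/48) = 17.25 servings → $14.66.
carrots + spinach with both targets exact would need a negative amount; discard.
carrots + tofu with both tight: 2.519 servings and 2.962 servings → $2.70.
carrots + lentils: intersection lies outside the first quadrant.
spinach + tofu with both tight: 4.526 servings and 1.211 servings → $5.60.
spinach + lentils: the both-tight solution has a negative serving — not a feasible corner.
tofu + lentils with both tight: 3.052 servings and 1.1 servings → $3.07.
The minimum over all feasible corners is $2.70.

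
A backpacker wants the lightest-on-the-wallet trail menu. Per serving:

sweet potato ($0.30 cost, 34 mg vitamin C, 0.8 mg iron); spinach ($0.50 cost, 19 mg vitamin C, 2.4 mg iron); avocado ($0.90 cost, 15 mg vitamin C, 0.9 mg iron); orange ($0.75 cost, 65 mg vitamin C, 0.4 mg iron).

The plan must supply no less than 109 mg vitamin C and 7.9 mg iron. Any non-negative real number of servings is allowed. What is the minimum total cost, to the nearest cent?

sweet potato only: max(109/34, 7.9/0.8) = 9.875 servings → $2.96.
spinach only: max(109/19, 7.9/2.4) = 5.737 servings → $2.87.
avocado only: max(109/15, 7.9/0.9) = 8.778 servings → $7.90.
orange only: max(109/65, 7.9/0.4) = 19.75 servings → $14.81.
sweet potato + spinach with both tight: 1.679 servings and 2.732 servings → $1.87.
sweet potato + avocado with both targets exact would need a negative amount; discard.
sweet potato + orange: intersection lies outside the first quadrant.
spinach + avocado with both tight: 1.079 servings and 5.899 servings → $5.85.
spinach + orange with both tight: 3.166 servings and 0.7513 servings → $2.15.
avocado + orange with both targets exact would need a negative amount; discard.
So the least-cost plan costs $1.87.

$1.87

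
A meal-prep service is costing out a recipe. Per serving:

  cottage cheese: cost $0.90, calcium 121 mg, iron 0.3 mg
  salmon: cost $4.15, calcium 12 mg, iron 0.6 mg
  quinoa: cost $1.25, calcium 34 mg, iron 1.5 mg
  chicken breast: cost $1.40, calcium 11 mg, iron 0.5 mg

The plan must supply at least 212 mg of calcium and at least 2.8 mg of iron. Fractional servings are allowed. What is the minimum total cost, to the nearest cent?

$3.18

Minimising a linear cost over {calcium ≥ 212, iron ≥ 2.8, servings ≥ 0} — the optimum is at a vertex, using one or two foods.
cottage cheese only: max(212/121, 2.8/0.3) = 9.333 servings → $8.40.
salmon only: max(212/12, 2.8/0.6) = 17.67 servings → $73.32.
quinoa only: max(212/34, 2.8/1.5) = 6.235 servings → $7.79.
chicken breast only: max(212/11, 2.8/0.5) = 19.27 servings → $26.98.
cottage cheese + salmon with both tight: 1.357 servings and 3.988 servings → $17.77.
cottage cheese + quinoa with both tight: 1.301 servings and 1.607 servings → $3.18.
cottage cheese + chicken breast with both tight: 1.315 servings and 4.811 servings → $7.92.
salmon + quinoa with both targets exact would need a negative amount; discard.
salmon + chicken breast with both targets exact would need a negative amount; discard.
quinoa + chicken breast: intersection lies outside the first quadrant.
Cheapest feasible corner: $3.18.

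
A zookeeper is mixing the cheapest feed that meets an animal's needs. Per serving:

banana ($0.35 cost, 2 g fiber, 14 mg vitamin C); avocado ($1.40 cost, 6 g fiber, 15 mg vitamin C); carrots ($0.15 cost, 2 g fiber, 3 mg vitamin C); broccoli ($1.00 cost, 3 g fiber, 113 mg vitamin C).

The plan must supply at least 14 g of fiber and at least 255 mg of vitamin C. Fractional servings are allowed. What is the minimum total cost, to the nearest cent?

$2.72

With two linear requirements the optimum uses one or two foods; enumerate the corners.
banana only: max(14/2, 255/14) = 18.21 servings → $6.38.
avocado only: max(14/6, 255/15) = 17 servings → $23.80.
carrots only: max(14/2, 255/3) = 85 servings → $12.75.
broccoli only: max(14/3, 255/113) = 4.667 servings → $4.67.
banana + avocado with both targets exact would need a negative amount; discard.
banana + carrots: intersection lies outside the first quadrant.
banana + broccoli with both tight: 4.44 servings and 1.707 servings → $3.26.
avocado + carrots: the both-tight solution has a negative serving — not a feasible corner.
avocado + broccoli with both tight: 1.291 servings and 2.085 servings → $3.89.
carrots + broccoli with both tight: 3.765 servings and 2.157 servings → $2.72.
So the least-cost plan costs $2.72.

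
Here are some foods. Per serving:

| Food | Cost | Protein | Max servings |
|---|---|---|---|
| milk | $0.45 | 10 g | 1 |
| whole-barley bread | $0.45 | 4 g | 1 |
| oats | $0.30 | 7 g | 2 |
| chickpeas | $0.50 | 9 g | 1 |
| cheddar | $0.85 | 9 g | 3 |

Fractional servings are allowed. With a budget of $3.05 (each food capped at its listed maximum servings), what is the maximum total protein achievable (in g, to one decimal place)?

48.9 g

Protein per dollar: oats 23.33, milk 22.22, chickpeas 18, cheddar 10.59, whole-barley bread 8.889.
Take 2 servings of oats: spends $0.60, +14.0 g protein (running total 14.0 g).
Take 1 serving of milk: spends $0.45, +10.0 g protein (running total 24.0 g).
Take 1 serving of chickpeas: spends $0.50, +9.0 g protein (running total 33.0 g).
Take 1.765 servings of cheddar: spends $1.50, +15.9 g protein (running total 48.9 g).
Filling greedily by protein-per-dollar is optimal for one linear limit, giving 48.9 g.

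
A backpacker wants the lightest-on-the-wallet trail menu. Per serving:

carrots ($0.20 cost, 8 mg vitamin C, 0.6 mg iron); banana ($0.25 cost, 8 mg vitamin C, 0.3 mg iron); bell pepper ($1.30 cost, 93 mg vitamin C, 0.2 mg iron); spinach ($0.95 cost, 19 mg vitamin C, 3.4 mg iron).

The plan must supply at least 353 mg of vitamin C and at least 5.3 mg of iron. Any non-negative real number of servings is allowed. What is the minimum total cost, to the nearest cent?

Two binding constraints pin down two serving amounts, so the optimal mix uses at most two foods. The candidates are each food alone (scaled to the tighter of vitamin C/iron) and each pair with both constraints tight.
carrots only: max(353/8, 5.3/0.6) = 44.12 servings → $8.82.
banana only: max(353/8, 5.3/0.3) = 44.12 servings → $11.03.
bell pepper only: max(353/93, 5.3/0.2) = 26.5 servings → $34.45.
spinach only: max(353/19, 5.3/3.4) = 18.58 servings → $17.65.
carrots + banana: intersection lies outside the first quadrant.
carrots + bell pepper with both tight: 7.792 servings and 3.125 servings → $5.62.
carrots + spinach: the both-tight solution has a negative serving — not a feasible corner.
banana + bell pepper with both tight: 16.06 servings and 2.414 servings → $7.15.
banana + spinach: intersection lies outside the first quadrant.
bell pepper + spinach with both tight: 3.52 servings and 1.352 servings → $5.86.
Cheapest feasible corner: $5.62.

$5.62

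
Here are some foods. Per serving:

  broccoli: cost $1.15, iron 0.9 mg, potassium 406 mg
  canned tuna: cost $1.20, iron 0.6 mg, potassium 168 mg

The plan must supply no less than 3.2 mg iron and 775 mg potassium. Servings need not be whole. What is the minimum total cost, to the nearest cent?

Check every corner: each single food scaled to meet both minima, and each pair solved so both constraints bind.
broccoli only: max(3.2/0.9, 775/406) = 3.556 servings → $4.09.
canned tuna only: max(3.2/0.6, 775/168) = 5.333 servings → $6.40.
broccoli + canned tuna: intersection lies outside the first quadrant.
The minimum over all feasible corners is $4.09.

$4.09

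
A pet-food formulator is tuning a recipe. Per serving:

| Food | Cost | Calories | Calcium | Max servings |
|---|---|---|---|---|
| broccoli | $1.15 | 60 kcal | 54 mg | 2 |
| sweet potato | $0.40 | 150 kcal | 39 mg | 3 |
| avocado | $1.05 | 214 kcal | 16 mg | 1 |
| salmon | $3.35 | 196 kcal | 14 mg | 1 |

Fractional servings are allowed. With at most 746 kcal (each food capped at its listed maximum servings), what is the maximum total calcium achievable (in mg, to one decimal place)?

238.2 mg

Calcium per kcal: broccoli 0.9, sweet potato 0.26, avocado 0.07477, salmon 0.07143.
Take 2 servings of broccoli: uses 120 kcal, +108.0 mg calcium (running total 108.0 mg).
Take 3 servings of sweet potato: uses 450 kcal, +117.0 mg calcium (running total 225.0 mg).
Take 0.8224 servings of avocado: uses 176 kcal, +13.2 mg calcium (running total 238.2 mg).
Filling greedily by calcium-per-kcal is optimal for one linear limit, giving 238.2 mg.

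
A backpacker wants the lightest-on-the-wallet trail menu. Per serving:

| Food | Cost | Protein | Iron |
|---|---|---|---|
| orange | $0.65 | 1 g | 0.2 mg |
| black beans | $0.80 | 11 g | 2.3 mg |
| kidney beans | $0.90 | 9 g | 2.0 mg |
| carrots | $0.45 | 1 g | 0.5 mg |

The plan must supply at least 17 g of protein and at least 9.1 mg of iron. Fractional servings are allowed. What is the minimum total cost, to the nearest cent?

orange only: max(17/1, 9.1/0.2) = 45.5 servings → $29.57.
black beans only: max(17/11, 9.1/2.3) = 3.957 servings → $3.17.
kidney beans only: max(17/9, 9.1/2.0) = 4.55 servings → $4.09.
carrots only: max(17/1, 9.1/0.5) = 18.2 servings → $8.19.
orange + black beans with both targets exact would need a negative amount; discard.
orange + kidney beans: the both-tight solution has a negative serving — not a feasible corner.
orange + carrots: intersection lies outside the first quadrant.
black beans + kidney beans with both targets exact would need a negative amount; discard.
black beans + carrots: intersection lies outside the first quadrant.
kidney beans + carrots with both targets exact would need a negative amount; discard.
The minimum over all feasible corners is $3.17.

$3.17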